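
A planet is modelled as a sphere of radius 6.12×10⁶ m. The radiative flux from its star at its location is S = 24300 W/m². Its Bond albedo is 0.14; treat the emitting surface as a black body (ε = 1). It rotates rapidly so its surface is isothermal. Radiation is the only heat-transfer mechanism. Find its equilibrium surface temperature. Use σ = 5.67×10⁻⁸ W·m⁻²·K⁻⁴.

T ≈ 551 K

At equilibrium, absorbed power = emitted power.
Absorbing cross-section = πr² = 1.177×10¹⁴ m²; emitting surface = 4πr² = 4.707×10¹⁴ m² (ratio 4).
(1−a)S·A_cross = εσ·A_surf·T⁴  ⇒  T⁴ = (1−a)S/(4σ).
T⁴ = 0.860·24300/(4·5.67×10⁻⁸) = 9.214×10¹⁰ K⁴.
T = (9.214×10¹⁰)^(1/4).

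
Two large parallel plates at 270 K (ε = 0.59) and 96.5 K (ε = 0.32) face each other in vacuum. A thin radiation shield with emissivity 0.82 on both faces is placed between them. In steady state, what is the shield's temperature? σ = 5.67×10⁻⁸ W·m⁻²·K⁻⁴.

In steady state the net flux on the hot side equals that on the cold side.
σ(T₁⁴−T_s⁴)/D₁ = σ(T_s⁴−T₂⁴)/D₂, with D₁ = 1/ε₁+1/ε_s−1 = 1.914, D₂ = 1/ε_s+1/ε₂−1 = 3.345.
Solve for T_s⁴: T_s⁴ = (D₂·T₁⁴ + D₁·T₂⁴)/(D₁+D₂) = 3.411×10⁹ K⁴.

T_s ≈ 242 K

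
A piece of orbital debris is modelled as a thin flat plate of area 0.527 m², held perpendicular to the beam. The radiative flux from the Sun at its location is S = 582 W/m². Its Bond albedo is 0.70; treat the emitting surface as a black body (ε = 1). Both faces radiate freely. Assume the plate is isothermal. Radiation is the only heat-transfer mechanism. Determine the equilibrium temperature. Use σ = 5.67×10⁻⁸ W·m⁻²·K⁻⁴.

T ≈ 198 K

At equilibrium, absorbed power = emitted power.
Absorbing cross-section = A = 0.5270 m²; emitting surface = 2A = 1.054 m² (ratio 2).
(1−a)S·A_cross = εσ·A_surf·T⁴  ⇒  T⁴ = (1−a)S/(2σ).
T⁴ = 0.300·582/(2·5.67×10⁻⁸) = 1.540×10⁹ K⁴.
T = (1.540×10⁹)^(1/4).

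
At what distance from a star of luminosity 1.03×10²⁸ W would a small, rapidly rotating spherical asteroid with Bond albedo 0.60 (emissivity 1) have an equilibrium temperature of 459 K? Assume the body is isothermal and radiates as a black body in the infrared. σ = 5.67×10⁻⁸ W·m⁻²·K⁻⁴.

d ≈ 1.80×10¹¹ m

For an isothermal black-emitting sphere, (1−a)S·πr² = σ·4πr²·T⁴ ⇒ S = 4σT⁴/(1−a).
S = 4·5.67×10⁻⁸·(459)⁴/0.400 = 25170 W/m².
Flux falls as S = L/(4πd²), so d = √(L/(4πS)) = √(1.03×10²⁸/(4π·25170)).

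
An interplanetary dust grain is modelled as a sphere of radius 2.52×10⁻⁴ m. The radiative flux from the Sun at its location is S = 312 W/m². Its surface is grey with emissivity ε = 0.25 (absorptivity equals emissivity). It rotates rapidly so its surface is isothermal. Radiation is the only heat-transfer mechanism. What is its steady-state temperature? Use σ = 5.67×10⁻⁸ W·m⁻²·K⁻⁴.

T ≈ 193 K

At equilibrium, absorbed power = emitted power.
Absorbing cross-section = πr² = 1.995×10⁻⁷ m²; emitting surface = 4πr² = 7.980×10⁻⁷ m² (ratio 4).
εS·A_cross = εσ·A_surf·T⁴  ⇒  T⁴ = S/(4σ)   (ε cancels).
T⁴ = 312/(4·5.67×10⁻⁸) = 1.376×10⁹ K⁴.
T = (1.376×10⁹)^(1/4).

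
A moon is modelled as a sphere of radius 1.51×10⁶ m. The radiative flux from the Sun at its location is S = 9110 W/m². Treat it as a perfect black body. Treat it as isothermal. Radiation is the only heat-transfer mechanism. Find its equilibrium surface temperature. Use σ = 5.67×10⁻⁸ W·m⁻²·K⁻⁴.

T ≈ 448 K

At equilibrium, absorbed power = emitted power.
Absorbing cross-section = πr² = 7.163×10¹² m²; emitting surface = 4πr² = 2.865×10¹³ m² (ratio 4).
S·A_cross = εσ·A_surf·T⁴  ⇒  T⁴ = S/(4σ).
T⁴ = 1.00·9110/(4·5.67×10⁻⁸) = 4.017×10¹⁰ K⁴.
T = (4.017×10¹⁰)^(1/4).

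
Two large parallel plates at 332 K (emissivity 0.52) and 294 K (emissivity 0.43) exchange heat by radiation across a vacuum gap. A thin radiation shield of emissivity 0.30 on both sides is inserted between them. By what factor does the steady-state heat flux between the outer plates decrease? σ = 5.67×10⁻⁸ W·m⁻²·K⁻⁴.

factor ≈ 2.74

Without shield: q₀ = σΔ(T⁴)/(1/ε₁+1/ε₂−1) with denominator 3.249.
With shield the two gaps are in series; the resistances add: (1/ε₁+1/ε_s−1)+(1/ε_s+1/ε₂−1) = 4.256+4.659 = 8.915.
Heat-flux ratio q₀/q = 8.915/3.249.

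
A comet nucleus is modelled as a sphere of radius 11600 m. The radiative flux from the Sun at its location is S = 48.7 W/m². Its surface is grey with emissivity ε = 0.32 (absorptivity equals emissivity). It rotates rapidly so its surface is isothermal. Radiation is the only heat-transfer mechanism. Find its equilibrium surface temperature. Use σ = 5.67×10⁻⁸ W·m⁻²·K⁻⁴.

At equilibrium, absorbed power = emitted power.
Absorbing cross-section = πr² = 4.227×10⁸ m²; emitting surface = 4πr² = 1.691×10⁹ m² (ratio 4).
εS·A_cross = εσ·A_surf·T⁴  ⇒  T⁴ = S/(4σ)   (ε cancels).
T⁴ = 48.7/(4·5.67×10⁻⁸) = 2.147×10⁸ K⁴.
T = (2.147×10⁸)^(1/4).

T ≈ 121 K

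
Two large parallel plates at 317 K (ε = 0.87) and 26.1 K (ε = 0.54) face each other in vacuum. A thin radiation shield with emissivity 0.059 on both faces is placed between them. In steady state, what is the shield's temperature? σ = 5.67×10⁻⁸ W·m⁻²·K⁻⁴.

T_s ≈ 268 K

In steady state the net flux on the hot side equals that on the cold side.
σ(T₁⁴−T_s⁴)/D₁ = σ(T_s⁴−T₂⁴)/D₂, with D₁ = 1/ε₁+1/ε_s−1 = 17.10, D₂ = 1/ε_s+1/ε₂−1 = 17.80.
Solve for T_s⁴: T_s⁴ = (D₂·T₁⁴ + D₁·T₂⁴)/(D₁+D₂) = 5.151×10⁹ K⁴.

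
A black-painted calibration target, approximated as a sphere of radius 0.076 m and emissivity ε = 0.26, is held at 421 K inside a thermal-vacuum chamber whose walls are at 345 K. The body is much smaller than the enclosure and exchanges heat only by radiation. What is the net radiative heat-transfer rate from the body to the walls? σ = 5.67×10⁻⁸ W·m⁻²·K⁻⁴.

P_net ≈ 18.5 W

For a small grey body in a large enclosure: P_net = εσA(T_body⁴ − T_wall⁴).
A = 4πr² = 0.07258 m²; T_body⁴ − T_wall⁴ = 3.141×10¹⁰ − 1.417×10¹⁰ = 1.725×10¹⁰ K⁴.
|P_net| = 0.26·5.67×10⁻⁸·0.07258·1.725×10¹⁰.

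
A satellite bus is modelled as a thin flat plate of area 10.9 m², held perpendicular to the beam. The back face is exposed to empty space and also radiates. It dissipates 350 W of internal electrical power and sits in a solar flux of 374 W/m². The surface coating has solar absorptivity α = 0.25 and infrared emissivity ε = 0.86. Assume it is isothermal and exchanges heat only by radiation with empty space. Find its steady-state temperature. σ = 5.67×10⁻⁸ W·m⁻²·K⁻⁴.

T ≈ 189 K

At steady state, absorbed solar power + internal power = radiated power.
Absorbed: α·S·A_cross = 0.25·374·10.90 = 1019 W (cross-section A).
Total input = 1019 + 350 = 1369 W.
Radiated: εσ·A_surf·T⁴ with A_surf = 2A = 21.80 m².
T⁴ = 1369/(0.86·5.67×10⁻⁸·21.80) = 1.288×10⁹ K⁴.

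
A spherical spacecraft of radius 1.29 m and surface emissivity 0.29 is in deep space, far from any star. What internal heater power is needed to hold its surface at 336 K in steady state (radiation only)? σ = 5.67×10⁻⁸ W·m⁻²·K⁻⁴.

P = εσ·4πr²·T⁴.
4πr² = 20.91 m²; T⁴ = 1.275×10¹⁰ K⁴.
P = 0.29·5.67×10⁻⁸·20.91·1.275×10¹⁰.

P ≈ 4380 W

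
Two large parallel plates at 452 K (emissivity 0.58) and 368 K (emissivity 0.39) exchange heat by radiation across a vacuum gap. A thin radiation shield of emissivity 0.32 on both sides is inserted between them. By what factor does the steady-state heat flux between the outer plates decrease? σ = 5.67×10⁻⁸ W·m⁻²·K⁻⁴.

factor ≈ 2.60

Without shield: q₀ = σΔ(T⁴)/(1/ε₁+1/ε₂−1) with denominator 3.288.
With shield the two gaps are in series; the resistances add: (1/ε₁+1/ε_s−1)+(1/ε_s+1/ε₂−1) = 3.849+4.689 = 8.538.
Heat-flux ratio q₀/q = 8.538/3.288.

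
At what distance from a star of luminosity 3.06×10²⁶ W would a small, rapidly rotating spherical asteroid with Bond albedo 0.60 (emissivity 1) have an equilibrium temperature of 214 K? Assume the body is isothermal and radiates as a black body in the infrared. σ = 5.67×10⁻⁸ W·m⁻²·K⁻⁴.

d ≈ 1.43×10¹¹ m

For an isothermal black-emitting sphere, (1−a)S·πr² = σ·4πr²·T⁴ ⇒ S = 4σT⁴/(1−a).
S = 4·5.67×10⁻⁸·(214)⁴/0.400 = 1189 W/m².
Flux falls as S = L/(4πd²), so d = √(L/(4πS)) = √(3.06×10²⁶/(4π·1189)).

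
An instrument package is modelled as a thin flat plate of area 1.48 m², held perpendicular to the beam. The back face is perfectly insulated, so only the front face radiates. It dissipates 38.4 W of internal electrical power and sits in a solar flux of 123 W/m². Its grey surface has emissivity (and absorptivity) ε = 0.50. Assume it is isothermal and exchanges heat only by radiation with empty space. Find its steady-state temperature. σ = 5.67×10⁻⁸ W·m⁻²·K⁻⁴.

At steady state, absorbed solar power + internal power = radiated power.
Absorbed: α·S·A_cross = 0.50·123·1.480 = 91.02 W (cross-section A).
Total input = 91.02 + 38.4 = 129.4 W.
Radiated: εσ·A_surf·T⁴ with A_surf = A = 1.480 m².
T⁴ = 129.4/(0.50·5.67×10⁻⁸·1.480) = 3.085×10⁹ K⁴.

T ≈ 236 K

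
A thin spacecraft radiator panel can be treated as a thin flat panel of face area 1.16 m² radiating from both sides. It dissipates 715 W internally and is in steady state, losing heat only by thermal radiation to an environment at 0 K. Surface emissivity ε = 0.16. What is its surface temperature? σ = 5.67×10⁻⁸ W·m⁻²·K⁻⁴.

T ≈ 429 K

Steady state: internal power = radiated power, P = εσA T⁴.
Radiating area A = 2·1.16 = 2.320 m².
T⁴ = P/(εσA) = 715/(0.16·5.67×10⁻⁸·2.320) = 3.397×10¹⁰ K⁴.
T = (3.397×10¹⁰)^(1/4).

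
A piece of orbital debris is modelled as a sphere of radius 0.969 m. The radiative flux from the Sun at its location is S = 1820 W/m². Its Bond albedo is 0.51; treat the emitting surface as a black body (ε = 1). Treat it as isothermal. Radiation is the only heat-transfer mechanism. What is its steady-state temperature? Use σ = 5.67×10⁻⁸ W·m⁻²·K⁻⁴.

At equilibrium, absorbed power = emitted power.
Absorbing cross-section = πr² = 2.950 m²; emitting surface = 4πr² = 11.80 m² (ratio 4).
(1−a)S·A_cross = εσ·A_surf·T⁴  ⇒  T⁴ = (1−a)S/(4σ).
T⁴ = 0.490·1820/(4·5.67×10⁻⁸) = 3.932×10⁹ K⁴.
T = (3.932×10⁹)^(1/4).

T ≈ 250 K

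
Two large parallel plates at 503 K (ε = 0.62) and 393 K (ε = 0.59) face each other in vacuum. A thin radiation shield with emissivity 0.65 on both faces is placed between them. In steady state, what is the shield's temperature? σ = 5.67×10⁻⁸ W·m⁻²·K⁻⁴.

T_s ≈ 459 K

In steady state the net flux on the hot side equals that on the cold side.
σ(T₁⁴−T_s⁴)/D₁ = σ(T_s⁴−T₂⁴)/D₂, with D₁ = 1/ε₁+1/ε_s−1 = 2.151, D₂ = 1/ε_s+1/ε₂−1 = 2.233.
Solve for T_s⁴: T_s⁴ = (D₂·T₁⁴ + D₁·T₂⁴)/(D₁+D₂) = 4.431×10¹⁰ K⁴.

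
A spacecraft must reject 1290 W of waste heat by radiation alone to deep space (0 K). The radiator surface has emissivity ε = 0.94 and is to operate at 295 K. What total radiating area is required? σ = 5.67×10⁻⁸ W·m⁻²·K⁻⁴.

P = εσA T⁴ ⇒ A = P/(εσT⁴).
T⁴ = 7.573×10⁹ K⁴.
A = 1290/(0.94 × 5.67×10⁻⁸ × 7.573×10⁹).

A ≈ 3.20 m²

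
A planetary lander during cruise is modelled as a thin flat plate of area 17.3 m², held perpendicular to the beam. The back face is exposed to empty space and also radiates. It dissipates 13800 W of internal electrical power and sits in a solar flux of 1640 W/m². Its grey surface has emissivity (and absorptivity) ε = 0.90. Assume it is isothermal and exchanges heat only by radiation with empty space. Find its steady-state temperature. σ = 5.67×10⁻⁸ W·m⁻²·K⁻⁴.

At steady state, absorbed solar power + internal power = radiated power.
Absorbed: α·S·A_cross = 0.90·1640·17.30 = 25530 W (cross-section A).
Total input = 25530 + 13800 = 39330 W.
Radiated: εσ·A_surf·T⁴ with A_surf = 2A = 34.60 m².
T⁴ = 39330/(0.90·5.67×10⁻⁸·34.60) = 2.228×10¹⁰ K⁴.

T ≈ 386 K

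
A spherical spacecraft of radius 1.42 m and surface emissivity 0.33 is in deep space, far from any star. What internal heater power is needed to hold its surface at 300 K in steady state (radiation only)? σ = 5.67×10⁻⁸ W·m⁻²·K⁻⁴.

P ≈ 3840 W

P = εσ·4πr²·T⁴.
4πr² = 25.34 m²; T⁴ = 8.100×10⁹ K⁴.
P = 0.33·5.67×10⁻⁸·25.34·8.100×10⁹.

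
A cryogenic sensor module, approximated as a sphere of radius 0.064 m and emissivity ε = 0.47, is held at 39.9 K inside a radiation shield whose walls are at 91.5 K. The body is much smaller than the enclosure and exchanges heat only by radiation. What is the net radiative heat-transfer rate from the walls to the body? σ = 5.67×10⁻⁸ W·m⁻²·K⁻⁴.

For a small grey body in a large enclosure: P_net = εσA(T_body⁴ − T_wall⁴).
A = 4πr² = 0.05147 m²; T_body⁴ − T_wall⁴ = 2.534×10⁶ − 7.009×10⁷ = -6.756×10⁷ K⁴.
|P_net| = 0.47·5.67×10⁻⁸·0.05147·6.756×10⁷.

P_net ≈ 0.0927 W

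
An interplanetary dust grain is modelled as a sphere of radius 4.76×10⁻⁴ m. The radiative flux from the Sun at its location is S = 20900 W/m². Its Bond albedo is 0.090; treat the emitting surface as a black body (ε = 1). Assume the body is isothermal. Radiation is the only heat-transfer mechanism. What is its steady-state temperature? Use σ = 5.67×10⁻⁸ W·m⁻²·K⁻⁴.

At equilibrium, absorbed power = emitted power.
Absorbing cross-section = πr² = 7.118×10⁻⁷ m²; emitting surface = 4πr² = 2.847×10⁻⁶ m² (ratio 4).
(1−a)S·A_cross = εσ·A_surf·T⁴  ⇒  T⁴ = (1−a)S/(4σ).
T⁴ = 0.910·20900/(4·5.67×10⁻⁸) = 8.386×10¹⁰ K⁴.
T = (8.386×10¹⁰)^(1/4).

T ≈ 538 K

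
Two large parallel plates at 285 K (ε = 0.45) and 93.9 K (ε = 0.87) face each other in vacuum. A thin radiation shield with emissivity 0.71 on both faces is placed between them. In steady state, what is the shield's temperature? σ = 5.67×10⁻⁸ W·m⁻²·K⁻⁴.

In steady state the net flux on the hot side equals that on the cold side.
σ(T₁⁴−T_s⁴)/D₁ = σ(T_s⁴−T₂⁴)/D₂, with D₁ = 1/ε₁+1/ε_s−1 = 2.631, D₂ = 1/ε_s+1/ε₂−1 = 1.558.
Solve for T_s⁴: T_s⁴ = (D₂·T₁⁴ + D₁·T₂⁴)/(D₁+D₂) = 2.503×10⁹ K⁴.

T_s ≈ 224 K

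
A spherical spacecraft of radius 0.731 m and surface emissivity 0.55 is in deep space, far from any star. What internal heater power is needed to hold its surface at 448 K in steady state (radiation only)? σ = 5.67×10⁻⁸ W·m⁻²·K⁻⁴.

P = εσ·4πr²·T⁴.
4πr² = 6.715 m²; T⁴ = 4.028×10¹⁰ K⁴.
P = 0.55·5.67×10⁻⁸·6.715·4.028×10¹⁰.

P ≈ 8440 W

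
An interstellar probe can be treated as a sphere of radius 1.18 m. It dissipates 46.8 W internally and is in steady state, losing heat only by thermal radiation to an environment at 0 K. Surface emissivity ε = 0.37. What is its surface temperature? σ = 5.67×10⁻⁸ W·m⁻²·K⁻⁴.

T ≈ 106 K

Steady state: internal power = radiated power, P = εσA T⁴.
Radiating area A = 4πr² = 17.50 m².
T⁴ = P/(εσA) = 46.8/(0.37·5.67×10⁻⁸·17.50) = 1.275×10⁸ K⁴.
T = (1.275×10⁸)^(1/4).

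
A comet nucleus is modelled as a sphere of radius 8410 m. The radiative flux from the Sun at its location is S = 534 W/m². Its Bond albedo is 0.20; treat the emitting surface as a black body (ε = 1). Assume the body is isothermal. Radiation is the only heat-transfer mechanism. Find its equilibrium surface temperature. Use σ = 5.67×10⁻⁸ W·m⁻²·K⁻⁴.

At equilibrium, absorbed power = emitted power.
Absorbing cross-section = πr² = 2.222×10⁸ m²; emitting surface = 4πr² = 8.888×10⁸ m² (ratio 4).
(1−a)S·A_cross = εσ·A_surf·T⁴  ⇒  T⁴ = (1−a)S/(4σ).
T⁴ = 0.800·534/(4·5.67×10⁻⁸) = 1.884×10⁹ K⁴.
T = (1.884×10⁹)^(1/4).

T ≈ 208 K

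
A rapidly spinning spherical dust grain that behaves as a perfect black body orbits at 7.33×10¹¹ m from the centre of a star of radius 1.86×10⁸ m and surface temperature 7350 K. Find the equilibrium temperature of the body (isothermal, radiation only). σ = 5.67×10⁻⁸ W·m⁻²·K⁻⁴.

The star's surface emits σT_*⁴; at distance d the flux is S = σT_*⁴(R_*/d)².
S = 5.67×10⁻⁸·(7350)⁴·(1.86×10⁸/7.33×10¹¹)² = 10.65 W/m².
For an isothermal sphere T⁴ = (1−a)S/(4σ) = 4.698×10⁷ K⁴.

T ≈ 82.8 K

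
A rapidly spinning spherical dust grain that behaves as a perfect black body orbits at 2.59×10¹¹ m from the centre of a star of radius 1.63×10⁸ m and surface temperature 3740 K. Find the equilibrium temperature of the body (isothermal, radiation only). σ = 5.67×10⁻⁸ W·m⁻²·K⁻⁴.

The star's surface emits σT_*⁴; at distance d the flux is S = σT_*⁴(R_*/d)².
S = 5.67×10⁻⁸·(3740)⁴·(1.63×10⁸/2.59×10¹¹)² = 4.394 W/m².
For an isothermal sphere T⁴ = (1−a)S/(4σ) = 1.937×10⁷ K⁴.

T ≈ 66.3 K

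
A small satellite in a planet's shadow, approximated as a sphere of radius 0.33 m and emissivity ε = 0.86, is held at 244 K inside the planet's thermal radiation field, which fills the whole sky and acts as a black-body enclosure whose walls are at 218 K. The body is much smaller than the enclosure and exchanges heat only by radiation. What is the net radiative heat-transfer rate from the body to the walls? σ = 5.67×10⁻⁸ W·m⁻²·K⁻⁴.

For a small grey body in a large enclosure: P_net = εσA(T_body⁴ − T_wall⁴).
A = 4πr² = 1.368 m²; T_body⁴ − T_wall⁴ = 3.545×10⁹ − 2.259×10⁹ = 1.286×10⁹ K⁴.
|P_net| = 0.86·5.67×10⁻⁸·1.368·1.286×10⁹.

P_net ≈ 85.8 W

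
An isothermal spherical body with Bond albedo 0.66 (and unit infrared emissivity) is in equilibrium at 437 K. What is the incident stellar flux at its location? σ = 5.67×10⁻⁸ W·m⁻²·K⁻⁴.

(1−a)S·πr² = σ·4πr²·T⁴ ⇒ S = 4σT⁴/(1−a).
S = 4·5.67×10⁻⁸·3.647×10¹⁰/0.340.

S ≈ 24300 W/m²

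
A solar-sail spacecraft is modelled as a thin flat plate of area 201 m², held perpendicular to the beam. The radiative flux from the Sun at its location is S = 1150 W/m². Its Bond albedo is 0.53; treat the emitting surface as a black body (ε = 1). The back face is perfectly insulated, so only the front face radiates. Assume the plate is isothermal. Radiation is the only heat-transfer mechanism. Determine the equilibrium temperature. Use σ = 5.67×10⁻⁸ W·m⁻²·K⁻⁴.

T ≈ 312 K

At equilibrium, absorbed power = emitted power.
Absorbing cross-section = A = 201.0 m²; emitting surface = A = 201.0 m² (ratio 1).
(1−a)S·A_cross = εσ·A_surf·T⁴  ⇒  T⁴ = (1−a)S/(1σ).
T⁴ = 0.470·1150/(1·5.67×10⁻⁸) = 9.533×10⁹ K⁴.
T = (9.533×10⁹)^(1/4).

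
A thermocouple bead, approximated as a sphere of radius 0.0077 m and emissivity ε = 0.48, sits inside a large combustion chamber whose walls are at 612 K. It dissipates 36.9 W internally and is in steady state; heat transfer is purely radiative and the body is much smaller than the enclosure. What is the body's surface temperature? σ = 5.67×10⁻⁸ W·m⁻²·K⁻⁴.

T ≈ 1180 K

For a small grey body in a large enclosure, net radiated power = εσA(T⁴ − T_w⁴).
Steady state: P = εσA(T⁴ − T_w⁴) with A = 4πr² = 7.451×10⁻⁴ m².
T⁴ = P/(εσA) + T_w⁴ = 36.9/(0.48·5.67×10⁻⁸·7.451×10⁻⁴) + (612)⁴
    = 1.820×10¹² + 1.403×10¹¹ = 1.960×10¹² K⁴.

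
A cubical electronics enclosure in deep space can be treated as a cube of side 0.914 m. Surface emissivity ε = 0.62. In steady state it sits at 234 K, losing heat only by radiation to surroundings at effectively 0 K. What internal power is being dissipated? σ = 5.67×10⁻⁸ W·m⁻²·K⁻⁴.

Steady state: P = εσA T⁴.
A = 6L² = 5.012 m²; T⁴ = (234)⁴ = 2.998×10⁹ K⁴.
P = 0.62 × 5.67×10⁻⁸ × 5.012 × 2.998×10⁹.

P ≈ 528 W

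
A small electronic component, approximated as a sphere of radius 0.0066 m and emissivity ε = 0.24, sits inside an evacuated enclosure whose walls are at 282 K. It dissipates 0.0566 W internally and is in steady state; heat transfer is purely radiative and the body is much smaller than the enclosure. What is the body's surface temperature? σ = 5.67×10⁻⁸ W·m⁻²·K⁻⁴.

For a small grey body in a large enclosure, net radiated power = εσA(T⁴ − T_w⁴).
Steady state: P = εσA(T⁴ − T_w⁴) with A = 4πr² = 5.474×10⁻⁴ m².
T⁴ = P/(εσA) + T_w⁴ = 0.0566/(0.24·5.67×10⁻⁸·5.474×10⁻⁴) + (282)⁴
    = 7.598×10⁹ + 6.324×10⁹ = 1.392×10¹⁰ K⁴.

T ≈ 344 K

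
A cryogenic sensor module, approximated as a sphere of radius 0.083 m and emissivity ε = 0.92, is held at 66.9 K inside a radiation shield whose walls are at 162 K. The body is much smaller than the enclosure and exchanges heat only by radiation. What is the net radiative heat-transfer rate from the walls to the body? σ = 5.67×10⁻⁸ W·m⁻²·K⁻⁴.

P_net ≈ 3.02 W

For a small grey body in a large enclosure: P_net = εσA(T_body⁴ − T_wall⁴).
A = 4πr² = 0.08657 m²; T_body⁴ − T_wall⁴ = 2.003×10⁷ − 6.887×10⁸ = -6.687×10⁸ K⁴.
|P_net| = 0.92·5.67×10⁻⁸·0.08657·6.687×10⁸.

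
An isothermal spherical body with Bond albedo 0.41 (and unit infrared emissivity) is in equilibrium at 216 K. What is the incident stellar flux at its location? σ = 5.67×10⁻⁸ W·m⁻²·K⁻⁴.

S ≈ 837 W/m²

(1−a)S·πr² = σ·4πr²·T⁴ ⇒ S = 4σT⁴/(1−a).
S = 4·5.67×10⁻⁸·2.177×10⁹/0.590.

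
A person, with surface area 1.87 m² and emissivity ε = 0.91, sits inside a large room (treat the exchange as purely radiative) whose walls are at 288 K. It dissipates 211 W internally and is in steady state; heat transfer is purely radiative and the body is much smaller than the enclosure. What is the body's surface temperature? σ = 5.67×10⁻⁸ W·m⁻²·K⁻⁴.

For a small grey body in a large enclosure, net radiated power = εσA(T⁴ − T_w⁴).
Steady state: P = εσA(T⁴ − T_w⁴) with A = 1.87 m².
T⁴ = P/(εσA) + T_w⁴ = 211/(0.91·5.67×10⁻⁸·1.870) + (288)⁴
    = 2.187×10⁹ + 6.880×10⁹ = 9.067×10⁹ K⁴.

T ≈ 309 K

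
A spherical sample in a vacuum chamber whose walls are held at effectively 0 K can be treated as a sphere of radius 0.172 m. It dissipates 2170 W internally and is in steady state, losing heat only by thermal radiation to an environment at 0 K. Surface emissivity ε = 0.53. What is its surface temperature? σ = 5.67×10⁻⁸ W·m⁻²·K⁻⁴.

T ≈ 664 K

Steady state: internal power = radiated power, P = εσA T⁴.
Radiating area A = 4πr² = 0.3718 m².
T⁴ = P/(εσA) = 2170/(0.53·5.67×10⁻⁸·0.3718) = 1.942×10¹¹ K⁴.
T = (1.942×10¹¹)^(1/4).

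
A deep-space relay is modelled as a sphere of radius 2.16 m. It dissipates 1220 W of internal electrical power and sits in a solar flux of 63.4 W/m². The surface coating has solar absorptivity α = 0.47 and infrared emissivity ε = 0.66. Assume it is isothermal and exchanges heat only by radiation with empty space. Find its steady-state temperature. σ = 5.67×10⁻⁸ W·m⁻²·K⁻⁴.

At steady state, absorbed solar power + internal power = radiated power.
Absorbed: α·S·A_cross = 0.47·63.4·14.66 = 436.8 W (cross-section πr²).
Total input = 436.8 + 1220 = 1657 W.
Radiated: εσ·A_surf·T⁴ with A_surf = 4πr² = 58.63 m².
T⁴ = 1657/(0.66·5.67×10⁻⁸·58.63) = 7.551×10⁸ K⁴.

T ≈ 166 K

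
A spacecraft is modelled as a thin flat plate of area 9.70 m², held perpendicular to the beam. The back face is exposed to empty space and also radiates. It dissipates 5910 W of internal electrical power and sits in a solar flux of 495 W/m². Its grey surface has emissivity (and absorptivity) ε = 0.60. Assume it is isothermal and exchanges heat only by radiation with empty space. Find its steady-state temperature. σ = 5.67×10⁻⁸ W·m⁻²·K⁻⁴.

T ≈ 340 K

At steady state, absorbed solar power + internal power = radiated power.
Absorbed: α·S·A_cross = 0.60·495·9.700 = 2881 W (cross-section A).
Total input = 2881 + 5910 = 8791 W.
Radiated: εσ·A_surf·T⁴ with A_surf = 2A = 19.40 m².
T⁴ = 8791/(0.60·5.67×10⁻⁸·19.40) = 1.332×10¹⁰ K⁴.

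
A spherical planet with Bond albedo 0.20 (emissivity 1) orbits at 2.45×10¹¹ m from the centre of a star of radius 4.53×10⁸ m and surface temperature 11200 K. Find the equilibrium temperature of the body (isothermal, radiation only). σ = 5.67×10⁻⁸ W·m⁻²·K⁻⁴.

The star's surface emits σT_*⁴; at distance d the flux is S = σT_*⁴(R_*/d)².
S = 5.67×10⁻⁸·(11200)⁴·(4.53×10⁸/2.45×10¹¹)² = 3050 W/m².
For an isothermal sphere T⁴ = (1−a)S/(4σ) = 1.076×10¹⁰ K⁴.

T ≈ 322 K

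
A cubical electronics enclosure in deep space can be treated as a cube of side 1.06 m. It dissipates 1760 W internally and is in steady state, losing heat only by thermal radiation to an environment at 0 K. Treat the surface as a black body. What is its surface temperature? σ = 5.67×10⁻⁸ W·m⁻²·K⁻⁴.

Steady state: internal power = radiated power, P = εσA T⁴.
Radiating area A = 6L² = 6.742 m².
T⁴ = P/(εσA) = 1760/(1.0·5.67×10⁻⁸·6.742) = 4.604×10⁹ K⁴.
T = (4.604×10⁹)^(1/4).

T ≈ 260 K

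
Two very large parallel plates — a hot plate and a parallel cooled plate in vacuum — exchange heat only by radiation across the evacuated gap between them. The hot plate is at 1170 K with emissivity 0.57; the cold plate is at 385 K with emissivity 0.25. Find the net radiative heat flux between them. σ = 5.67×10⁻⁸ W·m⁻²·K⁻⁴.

For two infinite grey parallel plates, q = σ(T₁⁴ − T₂⁴)/(1/ε₁ + 1/ε₂ − 1).
T₁⁴ − T₂⁴ = 1.874×10¹² − 2.197×10¹⁰ = 1.852×10¹² K⁴.
1/ε₁ + 1/ε₂ − 1 = 1.754 + 4.000 − 1 = 4.754.
q = 5.67×10⁻⁸ × 1.852×10¹² / 4.754.

q ≈ 22100 W/m²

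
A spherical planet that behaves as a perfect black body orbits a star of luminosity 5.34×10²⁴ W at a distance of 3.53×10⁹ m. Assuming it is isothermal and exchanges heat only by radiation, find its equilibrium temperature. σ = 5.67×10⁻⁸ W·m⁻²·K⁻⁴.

T ≈ 623 K

First find the stellar flux at distance d: S = L/(4πd²) = 5.34×10²⁴/(4π·(3.53×10⁹)²) = 34100 W/m².
For an isothermal sphere, absorbed (1−a)S·πr² = emitted σ·4πr²·T⁴, so T⁴ = (1−a)S/(4σ).
T⁴ = 1.00·34100/(4·5.67×10⁻⁸) = 1.504×10¹¹ K⁴.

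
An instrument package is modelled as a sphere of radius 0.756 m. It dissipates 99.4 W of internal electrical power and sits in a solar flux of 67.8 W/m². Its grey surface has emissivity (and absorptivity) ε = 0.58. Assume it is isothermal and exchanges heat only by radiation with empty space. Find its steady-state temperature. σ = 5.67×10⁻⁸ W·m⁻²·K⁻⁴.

At steady state, absorbed solar power + internal power = radiated power.
Absorbed: α·S·A_cross = 0.58·67.8·1.796 = 70.61 W (cross-section πr²).
Total input = 70.61 + 99.4 = 170.0 W.
Radiated: εσ·A_surf·T⁴ with A_surf = 4πr² = 7.182 m².
T⁴ = 170.0/(0.58·5.67×10⁻⁸·7.182) = 7.198×10⁸ K⁴.

T ≈ 164 K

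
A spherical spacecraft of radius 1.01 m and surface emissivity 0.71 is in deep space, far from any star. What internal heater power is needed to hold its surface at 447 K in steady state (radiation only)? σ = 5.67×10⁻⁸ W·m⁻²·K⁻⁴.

P = εσ·4πr²·T⁴.
4πr² = 12.82 m²; T⁴ = 3.992×10¹⁰ K⁴.
P = 0.71·5.67×10⁻⁸·12.82·3.992×10¹⁰.

P ≈ 20600 W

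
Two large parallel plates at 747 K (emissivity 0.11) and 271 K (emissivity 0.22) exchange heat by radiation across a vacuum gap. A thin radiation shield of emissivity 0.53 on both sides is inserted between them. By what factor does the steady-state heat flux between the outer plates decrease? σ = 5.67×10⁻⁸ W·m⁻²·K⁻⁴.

factor ≈ 1.22

Without shield: q₀ = σΔ(T⁴)/(1/ε₁+1/ε₂−1) with denominator 12.64.
With shield the two gaps are in series; the resistances add: (1/ε₁+1/ε_s−1)+(1/ε_s+1/ε₂−1) = 9.978+5.432 = 15.41.
Heat-flux ratio q₀/q = 15.41/12.64.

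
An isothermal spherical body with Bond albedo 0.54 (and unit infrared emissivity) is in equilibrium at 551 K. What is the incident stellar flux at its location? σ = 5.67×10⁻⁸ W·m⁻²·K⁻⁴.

S ≈ 45400 W/m²

(1−a)S·πr² = σ·4πr²·T⁴ ⇒ S = 4σT⁴/(1−a).
S = 4·5.67×10⁻⁸·9.217×10¹⁰/0.460.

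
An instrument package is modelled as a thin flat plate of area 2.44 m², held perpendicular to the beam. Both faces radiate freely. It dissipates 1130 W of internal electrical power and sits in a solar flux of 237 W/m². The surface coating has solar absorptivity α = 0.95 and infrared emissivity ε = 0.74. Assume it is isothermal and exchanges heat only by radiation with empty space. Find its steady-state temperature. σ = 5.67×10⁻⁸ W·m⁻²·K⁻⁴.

At steady state, absorbed solar power + internal power = radiated power.
Absorbed: α·S·A_cross = 0.95·237·2.440 = 549.4 W (cross-section A).
Total input = 549.4 + 1130 = 1679 W.
Radiated: εσ·A_surf·T⁴ with A_surf = 2A = 4.880 m².
T⁴ = 1679/(0.74·5.67×10⁻⁸·4.880) = 8.202×10⁹ K⁴.

T ≈ 301 K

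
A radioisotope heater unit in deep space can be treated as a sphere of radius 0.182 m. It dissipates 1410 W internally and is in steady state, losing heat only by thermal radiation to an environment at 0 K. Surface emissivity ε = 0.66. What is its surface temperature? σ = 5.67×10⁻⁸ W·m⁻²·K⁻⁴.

T ≈ 549 K

Steady state: internal power = radiated power, P = εσA T⁴.
Radiating area A = 4πr² = 0.4162 m².
T⁴ = P/(εσA) = 1410/(0.66·5.67×10⁻⁸·0.4162) = 9.052×10¹⁰ K⁴.
T = (9.052×10¹⁰)^(1/4).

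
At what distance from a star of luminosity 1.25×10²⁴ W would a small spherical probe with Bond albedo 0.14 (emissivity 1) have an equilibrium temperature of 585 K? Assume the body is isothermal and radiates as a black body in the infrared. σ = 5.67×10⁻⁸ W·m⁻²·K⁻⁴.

d ≈ 1.79×10⁹ m

For an isothermal black-emitting sphere, (1−a)S·πr² = σ·4πr²·T⁴ ⇒ S = 4σT⁴/(1−a).
S = 4·5.67×10⁻⁸·(585)⁴/0.860 = 30890 W/m².
Flux falls as S = L/(4πd²), so d = √(L/(4πS)) = √(1.25×10²⁴/(4π·30890)).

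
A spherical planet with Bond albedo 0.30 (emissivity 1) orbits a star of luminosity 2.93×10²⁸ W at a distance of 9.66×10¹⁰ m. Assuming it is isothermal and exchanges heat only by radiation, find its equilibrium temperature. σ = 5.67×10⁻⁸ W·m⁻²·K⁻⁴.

First find the stellar flux at distance d: S = L/(4πd²) = 2.93×10²⁸/(4π·(9.66×10¹⁰)²) = 2.499×10⁵ W/m².
For an isothermal sphere, absorbed (1−a)S·πr² = emitted σ·4πr²·T⁴, so T⁴ = (1−a)S/(4σ).
T⁴ = 0.700·2.499×10⁵/(4·5.67×10⁻⁸) = 7.712×10¹¹ K⁴.

T ≈ 937 K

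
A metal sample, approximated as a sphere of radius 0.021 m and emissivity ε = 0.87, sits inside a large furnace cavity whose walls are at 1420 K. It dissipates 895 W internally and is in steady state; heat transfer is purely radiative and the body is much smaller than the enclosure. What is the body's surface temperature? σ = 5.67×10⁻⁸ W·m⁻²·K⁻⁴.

T ≈ 1650 K

For a small grey body in a large enclosure, net radiated power = εσA(T⁴ − T_w⁴).
Steady state: P = εσA(T⁴ − T_w⁴) with A = 4πr² = 0.005542 m².
T⁴ = P/(εσA) + T_w⁴ = 895/(0.87·5.67×10⁻⁸·0.005542) + (1420)⁴
    = 3.274×10¹² + 4.066×10¹² = 7.340×10¹² K⁴.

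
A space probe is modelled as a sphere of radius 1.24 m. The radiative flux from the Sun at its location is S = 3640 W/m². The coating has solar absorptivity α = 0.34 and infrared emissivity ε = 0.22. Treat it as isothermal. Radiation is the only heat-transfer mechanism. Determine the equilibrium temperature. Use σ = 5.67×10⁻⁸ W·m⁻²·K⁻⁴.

At equilibrium, absorbed power = emitted power.
Absorbing cross-section = πr² = 4.831 m²; emitting surface = 4πr² = 19.32 m² (ratio 4).
αS·A_cross = εσ·A_surf·T⁴  ⇒  T⁴ = αS/(ε·4σ).
T⁴ = 0.340·3640/(0.22·4·5.67×10⁻⁸) = 2.480×10¹⁰ K⁴.
T = (2.480×10¹⁰)^(1/4).

T ≈ 397 K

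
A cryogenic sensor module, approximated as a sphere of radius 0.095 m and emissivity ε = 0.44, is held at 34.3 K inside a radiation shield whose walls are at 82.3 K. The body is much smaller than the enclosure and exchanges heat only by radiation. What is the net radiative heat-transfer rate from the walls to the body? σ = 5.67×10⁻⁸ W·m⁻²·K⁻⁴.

P_net ≈ 0.126 W

For a small grey body in a large enclosure: P_net = εσA(T_body⁴ − T_wall⁴).
A = 4πr² = 0.1134 m²; T_body⁴ − T_wall⁴ = 1.384×10⁶ − 4.588×10⁷ = -4.449×10⁷ K⁴.
|P_net| = 0.44·5.67×10⁻⁸·0.1134·4.449×10⁷.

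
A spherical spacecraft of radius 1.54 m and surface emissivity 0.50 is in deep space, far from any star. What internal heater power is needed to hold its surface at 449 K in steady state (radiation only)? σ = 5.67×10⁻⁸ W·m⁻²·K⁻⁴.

P ≈ 34300 W

P = εσ·4πr²·T⁴.
4πr² = 29.80 m²; T⁴ = 4.064×10¹⁰ K⁴.
P = 0.50·5.67×10⁻⁸·29.80·4.064×10¹⁰.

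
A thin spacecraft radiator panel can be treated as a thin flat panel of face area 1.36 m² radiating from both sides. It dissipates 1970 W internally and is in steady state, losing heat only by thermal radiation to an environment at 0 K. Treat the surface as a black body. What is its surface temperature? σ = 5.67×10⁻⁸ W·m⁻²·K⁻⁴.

Steady state: internal power = radiated power, P = εσA T⁴.
Radiating area A = 2·1.36 = 2.720 m².
T⁴ = P/(εσA) = 1970/(1.0·5.67×10⁻⁸·2.720) = 1.277×10¹⁰ K⁴.
T = (1.277×10¹⁰)^(1/4).

T ≈ 336 K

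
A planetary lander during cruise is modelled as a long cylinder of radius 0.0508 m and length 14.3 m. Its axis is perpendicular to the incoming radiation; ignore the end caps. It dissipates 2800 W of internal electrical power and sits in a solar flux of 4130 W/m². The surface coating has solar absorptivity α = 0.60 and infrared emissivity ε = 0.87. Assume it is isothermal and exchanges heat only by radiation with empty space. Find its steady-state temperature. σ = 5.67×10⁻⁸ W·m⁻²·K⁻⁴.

At steady state, absorbed solar power + internal power = radiated power.
Absorbed: α·S·A_cross = 0.60·4130·1.453 = 3600 W (cross-section 2rL).
Total input = 3600 + 2800 = 6400 W.
Radiated: εσ·A_surf·T⁴ with A_surf = 2πrL = 4.564 m².
T⁴ = 6400/(0.87·5.67×10⁻⁸·4.564) = 2.843×10¹⁰ K⁴.

T ≈ 411 K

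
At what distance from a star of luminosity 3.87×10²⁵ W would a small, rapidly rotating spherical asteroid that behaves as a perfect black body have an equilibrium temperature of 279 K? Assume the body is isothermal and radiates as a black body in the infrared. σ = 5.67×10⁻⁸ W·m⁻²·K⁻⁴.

For an isothermal black-emitting sphere, (1−a)S·πr² = σ·4πr²·T⁴ ⇒ S = 4σT⁴/(1−a).
S = 4·5.67×10⁻⁸·(279)⁴/1.00 = 1374 W/m².
Flux falls as S = L/(4πd²), so d = √(L/(4πS)) = √(3.87×10²⁵/(4π·1374)).

d ≈ 4.73×10¹⁰ m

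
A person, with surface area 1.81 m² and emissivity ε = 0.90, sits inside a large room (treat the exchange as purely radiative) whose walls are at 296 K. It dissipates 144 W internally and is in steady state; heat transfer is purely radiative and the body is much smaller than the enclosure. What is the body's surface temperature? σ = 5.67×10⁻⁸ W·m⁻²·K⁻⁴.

For a small grey body in a large enclosure, net radiated power = εσA(T⁴ − T_w⁴).
Steady state: P = εσA(T⁴ − T_w⁴) with A = 1.81 m².
T⁴ = P/(εσA) + T_w⁴ = 144/(0.90·5.67×10⁻⁸·1.810) + (296)⁴
    = 1.559×10⁹ + 7.677×10⁹ = 9.236×10⁹ K⁴.

T ≈ 310 K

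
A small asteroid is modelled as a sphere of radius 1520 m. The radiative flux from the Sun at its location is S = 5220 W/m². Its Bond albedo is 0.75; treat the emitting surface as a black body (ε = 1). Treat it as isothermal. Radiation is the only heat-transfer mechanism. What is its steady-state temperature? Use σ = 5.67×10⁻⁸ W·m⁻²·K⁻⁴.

T ≈ 275 K

At equilibrium, absorbed power = emitted power.
Absorbing cross-section = πr² = 7.258×10⁶ m²; emitting surface = 4πr² = 2.903×10⁷ m² (ratio 4).
(1−a)S·A_cross = εσ·A_surf·T⁴  ⇒  T⁴ = (1−a)S/(4σ).
T⁴ = 0.250·5220/(4·5.67×10⁻⁸) = 5.754×10⁹ K⁴.
T = (5.754×10⁹)^(1/4).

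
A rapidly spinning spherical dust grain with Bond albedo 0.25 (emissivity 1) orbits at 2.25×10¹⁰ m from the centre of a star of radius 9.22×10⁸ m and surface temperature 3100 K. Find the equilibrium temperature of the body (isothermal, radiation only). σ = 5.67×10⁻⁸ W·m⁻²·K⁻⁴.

T ≈ 413 K

The star's surface emits σT_*⁴; at distance d the flux is S = σT_*⁴(R_*/d)².
S = 5.67×10⁻⁸·(3100)⁴·(9.22×10⁸/2.25×10¹⁰)² = 8793 W/m².
For an isothermal sphere T⁴ = (1−a)S/(4σ) = 2.908×10¹⁰ K⁴.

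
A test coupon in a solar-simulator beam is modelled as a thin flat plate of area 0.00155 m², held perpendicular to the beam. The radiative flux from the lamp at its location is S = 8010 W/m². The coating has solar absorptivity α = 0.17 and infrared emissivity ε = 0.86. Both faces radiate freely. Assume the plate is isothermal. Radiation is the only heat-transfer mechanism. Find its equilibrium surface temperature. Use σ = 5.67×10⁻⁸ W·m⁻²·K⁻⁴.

At equilibrium, absorbed power = emitted power.
Absorbing cross-section = A = 0.001550 m²; emitting surface = 2A = 0.003100 m² (ratio 2).
αS·A_cross = εσ·A_surf·T⁴  ⇒  T⁴ = αS/(ε·2σ).
T⁴ = 0.170·8010/(0.86·2·5.67×10⁻⁸) = 1.396×10¹⁰ K⁴.
T = (1.396×10¹⁰)^(1/4).

T ≈ 344 K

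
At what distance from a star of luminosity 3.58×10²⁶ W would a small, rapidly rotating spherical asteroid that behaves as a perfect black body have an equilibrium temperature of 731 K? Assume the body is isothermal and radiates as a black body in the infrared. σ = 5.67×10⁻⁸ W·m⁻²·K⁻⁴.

d ≈ 2.10×10¹⁰ m

For an isothermal black-emitting sphere, (1−a)S·πr² = σ·4πr²·T⁴ ⇒ S = 4σT⁴/(1−a).
S = 4·5.67×10⁻⁸·(731)⁴/1.00 = 64760 W/m².
Flux falls as S = L/(4πd²), so d = √(L/(4πS)) = √(3.58×10²⁶/(4π·64760)).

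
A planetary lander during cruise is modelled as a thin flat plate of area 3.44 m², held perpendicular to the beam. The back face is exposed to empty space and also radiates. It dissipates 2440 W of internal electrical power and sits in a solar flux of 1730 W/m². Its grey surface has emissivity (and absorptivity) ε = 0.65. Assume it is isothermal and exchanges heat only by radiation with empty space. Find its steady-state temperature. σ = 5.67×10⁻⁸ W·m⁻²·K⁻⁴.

At steady state, absorbed solar power + internal power = radiated power.
Absorbed: α·S·A_cross = 0.65·1730·3.440 = 3868 W (cross-section A).
Total input = 3868 + 2440 = 6308 W.
Radiated: εσ·A_surf·T⁴ with A_surf = 2A = 6.880 m².
T⁴ = 6308/(0.65·5.67×10⁻⁸·6.880) = 2.488×10¹⁰ K⁴.

T ≈ 397 K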